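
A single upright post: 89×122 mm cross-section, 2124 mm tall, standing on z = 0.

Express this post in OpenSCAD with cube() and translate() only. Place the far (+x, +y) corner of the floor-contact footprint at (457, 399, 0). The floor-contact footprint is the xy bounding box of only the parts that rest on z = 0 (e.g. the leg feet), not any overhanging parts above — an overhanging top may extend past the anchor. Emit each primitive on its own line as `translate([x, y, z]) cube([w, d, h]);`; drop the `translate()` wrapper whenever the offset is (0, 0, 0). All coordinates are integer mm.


translate([368, 277, 0]) cube([89, 122, 2124]);


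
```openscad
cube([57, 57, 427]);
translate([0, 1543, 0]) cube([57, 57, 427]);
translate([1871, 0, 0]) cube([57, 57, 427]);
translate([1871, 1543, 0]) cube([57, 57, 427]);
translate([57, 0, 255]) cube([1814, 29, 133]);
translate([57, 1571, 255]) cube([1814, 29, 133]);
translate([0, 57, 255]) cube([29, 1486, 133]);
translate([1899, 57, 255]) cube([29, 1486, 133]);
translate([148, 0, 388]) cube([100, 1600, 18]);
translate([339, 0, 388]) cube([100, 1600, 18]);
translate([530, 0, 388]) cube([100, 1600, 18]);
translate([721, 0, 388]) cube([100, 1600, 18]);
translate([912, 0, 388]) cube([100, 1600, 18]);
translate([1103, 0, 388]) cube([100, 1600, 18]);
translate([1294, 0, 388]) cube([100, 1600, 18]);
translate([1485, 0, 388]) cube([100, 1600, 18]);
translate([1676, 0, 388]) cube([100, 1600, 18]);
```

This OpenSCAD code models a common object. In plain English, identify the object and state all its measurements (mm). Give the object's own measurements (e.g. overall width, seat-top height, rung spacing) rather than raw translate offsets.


A bed frame 1928 mm long (x) by 1600 mm wide (y). Four 57×57 mm corner posts, 427 mm tall, at the corners of the footprint. Four rails of 29 mm thickness and 133 mm height run between adjacent posts with their undersides at z = 255 mm, their outer faces flush with the outside of the frame (the two x-running rails run between the posts' inner faces; the two y-running rails run between the posts' inner faces). 9 slats, each 100 mm wide (x) and 18 mm thick, lie across the top of the two x-running rails, running the full 1600 mm width of the frame in y; along x they sit between the end posts with a 91 mm gap after the −x posts and between neighbouring slats, leaving 95 mm before the +x posts.


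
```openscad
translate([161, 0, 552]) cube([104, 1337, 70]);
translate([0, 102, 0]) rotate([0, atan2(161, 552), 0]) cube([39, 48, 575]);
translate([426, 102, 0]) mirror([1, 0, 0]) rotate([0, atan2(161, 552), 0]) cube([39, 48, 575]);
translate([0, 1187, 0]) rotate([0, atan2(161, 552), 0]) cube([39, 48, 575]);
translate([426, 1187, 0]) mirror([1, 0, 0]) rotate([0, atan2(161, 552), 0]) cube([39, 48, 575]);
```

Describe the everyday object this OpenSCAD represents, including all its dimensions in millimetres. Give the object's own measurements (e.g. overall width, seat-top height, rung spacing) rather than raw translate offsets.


A sawhorse. A 104×1337×70 mm beam (x, y, z) sits on two A-frame leg pairs. Each pair is two raked legs of 39×48 mm section (48 mm along y) splaying symmetrically in x. Each leg rises 552 mm vertically over 161 mm of horizontal reach and is 575 mm long along its own axis. Every leg's outer bottom edge rests on the floor and its outer top edge meets a bottom edge of the beam — the left legs (tilting toward +x) meet the beam's −x bottom edge, the right legs (their mirror images, tilting toward −x) meet its +x bottom edge — so the leg tops tuck under the beam, the beam's underside is 552 mm above the floor, and the feet are 426 mm apart outside-to-outside with the beam centred between them. The two leg pairs are set in 102 mm from either end of the beam.


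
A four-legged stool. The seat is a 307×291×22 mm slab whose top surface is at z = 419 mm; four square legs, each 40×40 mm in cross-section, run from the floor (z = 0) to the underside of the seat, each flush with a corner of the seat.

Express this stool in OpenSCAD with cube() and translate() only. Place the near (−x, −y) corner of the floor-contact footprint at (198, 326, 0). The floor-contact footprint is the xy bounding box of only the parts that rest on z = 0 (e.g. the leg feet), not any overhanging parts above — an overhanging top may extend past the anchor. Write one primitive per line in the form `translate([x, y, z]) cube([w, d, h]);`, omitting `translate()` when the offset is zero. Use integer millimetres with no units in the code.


translate([198, 326, 397]) cube([307, 291, 22]);
translate([198, 326, 0]) cube([40, 40, 397]);
translate([465, 326, 0]) cube([40, 40, 397]);
translate([198, 577, 0]) cube([40, 40, 397]);
translate([465, 577, 0]) cube([40, 40, 397]);


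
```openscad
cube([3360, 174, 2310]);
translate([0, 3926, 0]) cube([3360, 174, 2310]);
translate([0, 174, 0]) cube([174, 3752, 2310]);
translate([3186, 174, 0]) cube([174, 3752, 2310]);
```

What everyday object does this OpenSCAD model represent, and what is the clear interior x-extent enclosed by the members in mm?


A house (or room) frame. The interior width is 3012 mm.

Four 2310 mm walls enclosing a rectangle with no floor or roof — a room or house frame. Outside width is 3360 mm and wall thickness is 174 mm, so the interior width is 3360 − 2 × 174 = 3012 mm.


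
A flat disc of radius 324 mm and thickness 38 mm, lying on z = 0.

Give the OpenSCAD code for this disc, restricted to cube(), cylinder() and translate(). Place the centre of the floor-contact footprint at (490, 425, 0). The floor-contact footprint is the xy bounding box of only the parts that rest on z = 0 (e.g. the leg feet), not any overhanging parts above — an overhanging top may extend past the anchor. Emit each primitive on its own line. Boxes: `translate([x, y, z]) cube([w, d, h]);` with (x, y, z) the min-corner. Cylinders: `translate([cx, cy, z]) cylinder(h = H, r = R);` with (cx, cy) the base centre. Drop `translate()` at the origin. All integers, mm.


translate([490, 425, 0]) cylinder(h = 38, r = 324);


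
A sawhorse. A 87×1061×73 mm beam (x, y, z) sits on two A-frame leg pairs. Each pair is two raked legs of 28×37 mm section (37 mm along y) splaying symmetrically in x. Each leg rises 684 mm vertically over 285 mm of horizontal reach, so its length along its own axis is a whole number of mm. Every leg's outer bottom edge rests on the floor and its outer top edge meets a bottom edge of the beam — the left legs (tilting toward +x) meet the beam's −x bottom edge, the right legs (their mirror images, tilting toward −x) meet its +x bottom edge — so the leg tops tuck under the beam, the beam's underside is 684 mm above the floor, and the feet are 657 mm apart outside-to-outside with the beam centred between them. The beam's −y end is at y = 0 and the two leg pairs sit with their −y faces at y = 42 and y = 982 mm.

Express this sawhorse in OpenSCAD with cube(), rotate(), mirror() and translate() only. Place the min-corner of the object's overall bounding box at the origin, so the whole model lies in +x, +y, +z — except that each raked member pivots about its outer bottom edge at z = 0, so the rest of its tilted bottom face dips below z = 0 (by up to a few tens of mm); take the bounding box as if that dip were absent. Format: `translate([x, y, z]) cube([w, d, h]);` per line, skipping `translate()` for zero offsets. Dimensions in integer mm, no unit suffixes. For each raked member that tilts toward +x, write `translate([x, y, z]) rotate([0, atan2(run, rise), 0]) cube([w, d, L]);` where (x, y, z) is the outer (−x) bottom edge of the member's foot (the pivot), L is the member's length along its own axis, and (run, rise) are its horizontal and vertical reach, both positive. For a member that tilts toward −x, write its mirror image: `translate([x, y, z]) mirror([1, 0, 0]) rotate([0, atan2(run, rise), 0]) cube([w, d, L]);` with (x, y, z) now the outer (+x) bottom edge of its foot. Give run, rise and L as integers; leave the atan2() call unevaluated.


translate([285, 0, 684]) cube([87, 1061, 73]);
translate([0, 42, 0]) rotate([0, atan2(285, 684), 0]) cube([28, 37, 741]);
translate([657, 42, 0]) mirror([1, 0, 0]) rotate([0, atan2(285, 684), 0]) cube([28, 37, 741]);
translate([0, 982, 0]) rotate([0, atan2(285, 684), 0]) cube([28, 37, 741]);
translate([657, 982, 0]) mirror([1, 0, 0]) rotate([0, atan2(285, 684), 0]) cube([28, 37, 741]);


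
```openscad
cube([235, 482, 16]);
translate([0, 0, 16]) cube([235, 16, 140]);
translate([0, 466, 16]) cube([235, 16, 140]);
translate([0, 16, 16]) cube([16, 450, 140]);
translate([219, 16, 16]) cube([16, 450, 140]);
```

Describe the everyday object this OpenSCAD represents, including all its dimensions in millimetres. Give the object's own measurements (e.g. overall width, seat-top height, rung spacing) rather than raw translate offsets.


An open-topped rectangular box: outside dimensions 235×482×156 mm, with a uniform wall and base thickness of 16 mm. The base is a full 235×482 slab on the floor; four walls sit on top of the base. The front and back walls (the −y and +y sides) span the full width; the two side walls fit between them.


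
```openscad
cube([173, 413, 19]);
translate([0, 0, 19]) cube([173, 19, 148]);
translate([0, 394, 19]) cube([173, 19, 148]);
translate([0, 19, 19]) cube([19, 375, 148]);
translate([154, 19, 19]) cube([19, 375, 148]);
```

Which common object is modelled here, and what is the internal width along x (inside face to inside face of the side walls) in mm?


An open box. The internal width is 135 mm.

A 173×413 base slab with four walls standing on it — an open box. The base is 173 mm wide and the walls are 19 mm thick, so the internal width is 173 − 2 × 19 = 135 mm.


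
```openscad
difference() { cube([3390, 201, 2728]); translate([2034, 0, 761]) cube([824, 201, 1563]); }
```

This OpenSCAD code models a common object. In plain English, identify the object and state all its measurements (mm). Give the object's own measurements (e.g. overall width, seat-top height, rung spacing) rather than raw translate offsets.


A wall 3390 mm long (x), 201 mm thick (y), 2728 mm tall, with a rectangular window opening cut through it. The opening is 824 mm wide and 1563 mm tall; its sill is at z = 761 mm and its near (−x) edge is 2034 mm from the wall's −x end. The opening passes through the full wall thickness.


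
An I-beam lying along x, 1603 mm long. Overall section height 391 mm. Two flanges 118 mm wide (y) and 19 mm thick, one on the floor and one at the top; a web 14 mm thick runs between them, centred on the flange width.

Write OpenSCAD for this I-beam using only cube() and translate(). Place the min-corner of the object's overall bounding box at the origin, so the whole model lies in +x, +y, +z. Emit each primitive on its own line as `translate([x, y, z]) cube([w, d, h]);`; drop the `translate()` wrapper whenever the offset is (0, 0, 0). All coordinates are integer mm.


cube([1603, 118, 19]);
translate([0, 52, 19]) cube([1603, 14, 353]);
translate([0, 0, 372]) cube([1603, 118, 19]);


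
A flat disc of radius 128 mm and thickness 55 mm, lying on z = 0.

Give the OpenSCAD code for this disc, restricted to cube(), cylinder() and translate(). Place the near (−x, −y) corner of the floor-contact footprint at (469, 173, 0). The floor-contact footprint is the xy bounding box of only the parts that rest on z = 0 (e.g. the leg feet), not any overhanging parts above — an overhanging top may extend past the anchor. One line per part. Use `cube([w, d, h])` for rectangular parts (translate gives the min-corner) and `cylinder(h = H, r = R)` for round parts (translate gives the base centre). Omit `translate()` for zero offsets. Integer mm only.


translate([597, 301, 0]) cylinder(h = 55, r = 128);


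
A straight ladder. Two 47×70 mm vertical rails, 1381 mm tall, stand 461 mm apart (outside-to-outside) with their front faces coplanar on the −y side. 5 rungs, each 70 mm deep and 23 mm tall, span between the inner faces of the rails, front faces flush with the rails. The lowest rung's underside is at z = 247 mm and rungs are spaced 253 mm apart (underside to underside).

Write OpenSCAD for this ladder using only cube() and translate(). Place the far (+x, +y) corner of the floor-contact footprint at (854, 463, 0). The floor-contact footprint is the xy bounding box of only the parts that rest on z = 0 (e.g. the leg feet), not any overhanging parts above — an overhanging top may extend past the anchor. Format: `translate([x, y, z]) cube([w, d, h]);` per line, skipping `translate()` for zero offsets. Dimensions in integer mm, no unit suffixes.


translate([393, 393, 0]) cube([47, 70, 1381]);
translate([807, 393, 0]) cube([47, 70, 1381]);
translate([440, 393, 247]) cube([367, 70, 23]);
translate([440, 393, 500]) cube([367, 70, 23]);
translate([440, 393, 753]) cube([367, 70, 23]);
translate([440, 393, 1006]) cube([367, 70, 23]);
translate([440, 393, 1259]) cube([367, 70, 23]);


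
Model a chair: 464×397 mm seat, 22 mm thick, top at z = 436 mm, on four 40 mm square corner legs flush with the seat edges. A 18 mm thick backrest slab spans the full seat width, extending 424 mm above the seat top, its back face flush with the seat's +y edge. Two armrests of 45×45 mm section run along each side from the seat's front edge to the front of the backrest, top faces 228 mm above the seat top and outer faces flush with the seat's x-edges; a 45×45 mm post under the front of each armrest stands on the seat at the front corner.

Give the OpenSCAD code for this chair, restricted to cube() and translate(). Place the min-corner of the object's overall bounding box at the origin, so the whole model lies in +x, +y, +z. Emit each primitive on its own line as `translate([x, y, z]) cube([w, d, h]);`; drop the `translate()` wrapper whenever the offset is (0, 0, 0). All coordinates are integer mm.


translate([0, 0, 414]) cube([464, 397, 22]);
cube([40, 40, 414]);
translate([424, 0, 0]) cube([40, 40, 414]);
translate([0, 357, 0]) cube([40, 40, 414]);
translate([424, 357, 0]) cube([40, 40, 414]);
translate([0, 379, 436]) cube([464, 18, 424]);
translate([0, 0, 619]) cube([45, 379, 45]);
translate([419, 0, 619]) cube([45, 379, 45]);
translate([0, 0, 436]) cube([45, 45, 183]);
translate([419, 0, 436]) cube([45, 45, 183]);


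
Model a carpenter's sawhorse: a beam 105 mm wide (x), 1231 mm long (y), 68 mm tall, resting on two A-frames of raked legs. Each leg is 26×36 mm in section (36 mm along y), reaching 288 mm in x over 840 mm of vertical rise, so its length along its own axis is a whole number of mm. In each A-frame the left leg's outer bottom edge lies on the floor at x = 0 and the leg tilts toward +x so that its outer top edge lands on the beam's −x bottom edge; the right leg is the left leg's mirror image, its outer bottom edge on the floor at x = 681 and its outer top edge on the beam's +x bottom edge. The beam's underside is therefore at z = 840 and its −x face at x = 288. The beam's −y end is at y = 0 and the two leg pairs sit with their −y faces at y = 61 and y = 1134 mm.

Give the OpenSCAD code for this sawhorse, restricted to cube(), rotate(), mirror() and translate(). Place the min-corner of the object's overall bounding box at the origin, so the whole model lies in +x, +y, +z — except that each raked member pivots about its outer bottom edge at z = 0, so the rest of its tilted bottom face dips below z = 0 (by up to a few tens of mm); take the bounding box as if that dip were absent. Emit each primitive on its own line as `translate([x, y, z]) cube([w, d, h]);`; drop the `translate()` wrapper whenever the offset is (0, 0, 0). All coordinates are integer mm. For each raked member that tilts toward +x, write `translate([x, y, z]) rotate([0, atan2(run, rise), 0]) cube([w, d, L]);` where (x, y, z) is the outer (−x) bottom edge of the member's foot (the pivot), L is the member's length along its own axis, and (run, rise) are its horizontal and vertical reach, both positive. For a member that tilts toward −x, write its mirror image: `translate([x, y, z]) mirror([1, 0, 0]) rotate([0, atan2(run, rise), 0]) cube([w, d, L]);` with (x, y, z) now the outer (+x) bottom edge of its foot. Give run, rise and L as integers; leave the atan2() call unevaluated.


// leg length = √(288² + 840²) = 888
// right-leg outer foot x = 2·288 + 105 = 681
// beam min-corner = (288, 0, 840)
translate([288, 0, 840]) cube([105, 1231, 68]);
translate([0, 61, 0]) rotate([0, atan2(288, 840), 0]) cube([26, 36, 888]);
translate([681, 61, 0]) mirror([1, 0, 0]) rotate([0, atan2(288, 840), 0]) cube([26, 36, 888]);
translate([0, 1134, 0]) rotate([0, atan2(288, 840), 0]) cube([26, 36, 888]);
translate([681, 1134, 0]) mirror([1, 0, 0]) rotate([0, atan2(288, 840), 0]) cube([26, 36, 888]);


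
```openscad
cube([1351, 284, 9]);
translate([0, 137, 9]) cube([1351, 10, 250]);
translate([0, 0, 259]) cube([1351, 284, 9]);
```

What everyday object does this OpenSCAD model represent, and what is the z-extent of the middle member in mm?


An I-beam. The web height is 250 mm.

Two wide flanges with a thin centred web — an I-beam. Overall 268 mm minus two 9 mm flanges gives a web of 268 − 2·9 = 250 mm.


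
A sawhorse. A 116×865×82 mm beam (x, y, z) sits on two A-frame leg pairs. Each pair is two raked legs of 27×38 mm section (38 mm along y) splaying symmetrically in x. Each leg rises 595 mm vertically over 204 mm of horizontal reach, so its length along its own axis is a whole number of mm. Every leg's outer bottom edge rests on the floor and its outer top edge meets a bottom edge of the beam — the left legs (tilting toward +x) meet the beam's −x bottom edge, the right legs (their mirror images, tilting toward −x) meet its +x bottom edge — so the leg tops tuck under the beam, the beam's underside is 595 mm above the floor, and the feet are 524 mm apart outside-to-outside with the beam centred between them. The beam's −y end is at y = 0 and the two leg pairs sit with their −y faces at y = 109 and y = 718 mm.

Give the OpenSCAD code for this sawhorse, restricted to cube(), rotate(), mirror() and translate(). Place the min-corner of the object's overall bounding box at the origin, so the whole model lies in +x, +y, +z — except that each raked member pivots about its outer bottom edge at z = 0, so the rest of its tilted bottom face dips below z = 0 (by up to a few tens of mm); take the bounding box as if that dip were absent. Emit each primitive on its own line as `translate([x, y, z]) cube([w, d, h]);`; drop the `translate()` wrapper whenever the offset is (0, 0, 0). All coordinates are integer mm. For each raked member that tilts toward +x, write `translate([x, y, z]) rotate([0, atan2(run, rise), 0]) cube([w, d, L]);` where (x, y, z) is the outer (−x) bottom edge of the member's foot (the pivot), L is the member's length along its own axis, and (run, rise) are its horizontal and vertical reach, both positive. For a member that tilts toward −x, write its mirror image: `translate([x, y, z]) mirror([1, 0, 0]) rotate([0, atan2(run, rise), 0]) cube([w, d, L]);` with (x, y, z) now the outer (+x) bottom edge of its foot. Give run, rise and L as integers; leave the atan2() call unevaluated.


translate([204, 0, 595]) cube([116, 865, 82]);
translate([0, 109, 0]) rotate([0, atan2(204, 595), 0]) cube([27, 38, 629]);
translate([524, 109, 0]) mirror([1, 0, 0]) rotate([0, atan2(204, 595), 0]) cube([27, 38, 629]);
translate([0, 718, 0]) rotate([0, atan2(204, 595), 0]) cube([27, 38, 629]);
translate([524, 718, 0]) mirror([1, 0, 0]) rotate([0, atan2(204, 595), 0]) cube([27, 38, 629]);


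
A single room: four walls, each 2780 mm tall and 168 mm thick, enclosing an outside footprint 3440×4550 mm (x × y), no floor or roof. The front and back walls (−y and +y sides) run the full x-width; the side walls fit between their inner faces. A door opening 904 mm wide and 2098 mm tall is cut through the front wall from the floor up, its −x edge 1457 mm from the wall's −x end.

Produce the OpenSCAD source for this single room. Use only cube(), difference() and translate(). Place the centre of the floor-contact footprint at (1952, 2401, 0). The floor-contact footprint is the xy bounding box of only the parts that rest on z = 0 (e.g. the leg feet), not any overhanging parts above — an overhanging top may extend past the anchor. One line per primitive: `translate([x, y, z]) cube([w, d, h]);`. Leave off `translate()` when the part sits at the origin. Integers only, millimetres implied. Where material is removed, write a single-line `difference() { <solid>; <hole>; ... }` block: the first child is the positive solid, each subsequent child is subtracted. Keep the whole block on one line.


difference() { translate([232, 126, 0]) cube([3440, 168, 2780]); translate([1689, 126, 0]) cube([904, 168, 2098]); }
translate([232, 4508, 0]) cube([3440, 168, 2780]);
translate([232, 294, 0]) cube([168, 4214, 2780]);
translate([3504, 294, 0]) cube([168, 4214, 2780]);


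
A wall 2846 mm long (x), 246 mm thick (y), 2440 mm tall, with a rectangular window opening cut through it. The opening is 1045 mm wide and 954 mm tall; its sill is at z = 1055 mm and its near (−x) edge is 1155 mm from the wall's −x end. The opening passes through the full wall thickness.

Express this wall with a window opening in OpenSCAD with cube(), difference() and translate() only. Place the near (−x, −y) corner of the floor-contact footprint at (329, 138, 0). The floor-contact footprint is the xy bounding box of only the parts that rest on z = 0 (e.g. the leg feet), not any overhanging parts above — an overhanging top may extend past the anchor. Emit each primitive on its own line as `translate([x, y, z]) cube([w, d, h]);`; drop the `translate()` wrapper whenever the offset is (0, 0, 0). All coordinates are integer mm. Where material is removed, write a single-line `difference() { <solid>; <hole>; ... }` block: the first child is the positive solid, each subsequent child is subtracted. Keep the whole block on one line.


difference() { translate([329, 138, 0]) cube([2846, 246, 2440]); translate([1484, 138, 1055]) cube([1045, 246, 954]); }


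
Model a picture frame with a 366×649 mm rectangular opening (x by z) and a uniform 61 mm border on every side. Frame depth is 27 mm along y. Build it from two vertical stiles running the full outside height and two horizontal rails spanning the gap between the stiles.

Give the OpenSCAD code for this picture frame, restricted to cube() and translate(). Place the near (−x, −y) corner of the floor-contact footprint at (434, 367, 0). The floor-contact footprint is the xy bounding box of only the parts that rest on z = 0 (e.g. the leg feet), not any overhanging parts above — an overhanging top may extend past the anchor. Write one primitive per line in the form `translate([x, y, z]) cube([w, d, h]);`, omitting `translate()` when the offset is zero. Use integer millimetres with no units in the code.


translate([434, 367, 0]) cube([61, 27, 771]);
translate([861, 367, 0]) cube([61, 27, 771]);
translate([495, 367, 0]) cube([366, 27, 61]);
translate([495, 367, 710]) cube([366, 27, 61]);


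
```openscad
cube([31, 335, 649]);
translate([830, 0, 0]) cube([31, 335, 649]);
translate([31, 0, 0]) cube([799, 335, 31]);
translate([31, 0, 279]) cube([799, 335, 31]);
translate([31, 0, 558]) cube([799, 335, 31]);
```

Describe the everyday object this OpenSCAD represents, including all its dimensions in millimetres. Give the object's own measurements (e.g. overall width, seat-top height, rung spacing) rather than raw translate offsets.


An open bookshelf. Two side panels, each 31 mm thick, 335 mm deep and 649 mm tall, stand 861 mm apart (outside-to-outside). Between them sit 3 shelves, each 31 mm thick and 335 mm deep, spanning the full gap between the sides. The bottom shelf rests on the floor (its underside at z = 0) and the clear gap between one shelf's top and the next shelf's underside is 248 mm.


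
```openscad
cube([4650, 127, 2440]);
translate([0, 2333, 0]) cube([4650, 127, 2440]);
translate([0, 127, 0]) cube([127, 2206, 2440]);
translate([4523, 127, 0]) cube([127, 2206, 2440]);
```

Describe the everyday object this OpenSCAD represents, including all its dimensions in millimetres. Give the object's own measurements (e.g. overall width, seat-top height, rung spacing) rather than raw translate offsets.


The wall frame of a small rectangular building: four walls, each 2440 mm tall and 127 mm thick, enclosing a footprint 4650 mm (x) by 2460 mm (y) outside-to-outside, with no floor or roof. The front and back walls (the −y and +y sides) span the full width; the two side walls fit between them.


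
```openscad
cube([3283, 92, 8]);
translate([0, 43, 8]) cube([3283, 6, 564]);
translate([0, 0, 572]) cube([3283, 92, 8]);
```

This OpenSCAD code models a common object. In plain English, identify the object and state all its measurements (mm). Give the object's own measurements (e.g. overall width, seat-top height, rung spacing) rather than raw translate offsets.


An I-beam lying along x, 3283 mm long. Overall section height 580 mm. Two flanges 92 mm wide (y) and 8 mm thick, one on the floor and one at the top; a web 6 mm thick runs between them, centred on the flange width.


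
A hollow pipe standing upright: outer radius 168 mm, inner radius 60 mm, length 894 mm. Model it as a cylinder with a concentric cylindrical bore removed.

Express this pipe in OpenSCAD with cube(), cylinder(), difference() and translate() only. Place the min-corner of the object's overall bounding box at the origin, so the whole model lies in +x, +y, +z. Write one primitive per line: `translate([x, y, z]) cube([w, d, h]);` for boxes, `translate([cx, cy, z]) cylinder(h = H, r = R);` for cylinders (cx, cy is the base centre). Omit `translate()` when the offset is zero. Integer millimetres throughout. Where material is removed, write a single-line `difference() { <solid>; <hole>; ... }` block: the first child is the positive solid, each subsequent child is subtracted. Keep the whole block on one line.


difference() { translate([168, 168, 0]) cylinder(h = 894, r = 168); translate([168, 168, 0]) cylinder(h = 894, r = 60); }


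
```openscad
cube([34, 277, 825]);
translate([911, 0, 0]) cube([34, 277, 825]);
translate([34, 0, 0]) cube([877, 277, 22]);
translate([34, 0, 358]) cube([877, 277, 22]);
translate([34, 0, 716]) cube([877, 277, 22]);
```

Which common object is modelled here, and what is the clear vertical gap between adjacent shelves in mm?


A bookshelf. The clear shelf gap is 336 mm.

Two tall side panels with 3 horizontal boards between them — a bookshelf. The first two shelf undersides are at z = 0 and z = 358; with shelf thickness 22, the clear gap is 358 − 0 − 22 = 336 mm.


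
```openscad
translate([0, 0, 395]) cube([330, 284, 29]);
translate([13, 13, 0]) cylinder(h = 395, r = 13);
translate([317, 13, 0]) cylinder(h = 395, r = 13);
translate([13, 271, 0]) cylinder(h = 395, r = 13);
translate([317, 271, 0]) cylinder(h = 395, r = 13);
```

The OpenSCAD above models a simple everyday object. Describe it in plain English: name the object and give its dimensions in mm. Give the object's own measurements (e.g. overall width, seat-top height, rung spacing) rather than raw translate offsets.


A simple wooden stool: a rectangular seat 330 mm (x) by 284 mm (y), 29 mm thick, top face at z = 424 mm, on four round legs, each 26 mm in diameter. The legs rest on z = 0, each leg's axis is inset half a diameter from the nearest pair of seat edges (so the leg's bounding box is flush with the corner).


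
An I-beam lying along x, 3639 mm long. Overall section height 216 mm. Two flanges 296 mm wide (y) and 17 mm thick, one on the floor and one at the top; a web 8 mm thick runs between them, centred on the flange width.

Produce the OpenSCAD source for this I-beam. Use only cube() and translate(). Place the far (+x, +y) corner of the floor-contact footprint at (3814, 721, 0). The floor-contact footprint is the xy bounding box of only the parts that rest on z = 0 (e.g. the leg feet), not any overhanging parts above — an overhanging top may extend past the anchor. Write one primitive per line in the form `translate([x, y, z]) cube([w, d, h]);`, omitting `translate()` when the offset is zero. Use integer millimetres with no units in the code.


translate([175, 425, 0]) cube([3639, 296, 17]);
translate([175, 569, 17]) cube([3639, 8, 182]);
translate([175, 425, 199]) cube([3639, 296, 17]);


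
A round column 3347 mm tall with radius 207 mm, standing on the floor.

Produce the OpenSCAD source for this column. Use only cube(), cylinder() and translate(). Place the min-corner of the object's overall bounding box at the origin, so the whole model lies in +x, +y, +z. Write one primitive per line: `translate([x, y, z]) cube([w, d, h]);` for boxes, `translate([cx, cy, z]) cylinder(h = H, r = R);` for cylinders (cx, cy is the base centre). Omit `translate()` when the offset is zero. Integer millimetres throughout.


translate([207, 207, 0]) cylinder(h = 3347, r = 207);


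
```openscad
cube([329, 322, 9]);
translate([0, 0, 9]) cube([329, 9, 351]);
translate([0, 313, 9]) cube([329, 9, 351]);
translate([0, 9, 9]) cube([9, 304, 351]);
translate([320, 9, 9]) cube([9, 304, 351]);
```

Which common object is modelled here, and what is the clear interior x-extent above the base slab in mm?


An open box. The internal width is 311 mm.

A 329×322 base slab with four walls standing on it — an open box. The base is 329 mm wide and the walls are 9 mm thick, so the internal width is 329 − 2 × 9 = 311 mm.


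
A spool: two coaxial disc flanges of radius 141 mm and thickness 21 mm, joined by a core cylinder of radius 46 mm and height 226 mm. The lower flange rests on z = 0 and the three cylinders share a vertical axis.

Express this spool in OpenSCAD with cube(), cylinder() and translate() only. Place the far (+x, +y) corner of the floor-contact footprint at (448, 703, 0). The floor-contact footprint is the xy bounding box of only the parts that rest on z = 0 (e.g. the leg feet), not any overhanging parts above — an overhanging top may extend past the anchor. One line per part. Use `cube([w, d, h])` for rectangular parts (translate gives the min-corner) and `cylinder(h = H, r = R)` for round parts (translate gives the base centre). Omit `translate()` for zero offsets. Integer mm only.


translate([307, 562, 0]) cylinder(h = 21, r = 141);
translate([307, 562, 21]) cylinder(h = 226, r = 46);
translate([307, 562, 247]) cylinder(h = 21, r = 141);


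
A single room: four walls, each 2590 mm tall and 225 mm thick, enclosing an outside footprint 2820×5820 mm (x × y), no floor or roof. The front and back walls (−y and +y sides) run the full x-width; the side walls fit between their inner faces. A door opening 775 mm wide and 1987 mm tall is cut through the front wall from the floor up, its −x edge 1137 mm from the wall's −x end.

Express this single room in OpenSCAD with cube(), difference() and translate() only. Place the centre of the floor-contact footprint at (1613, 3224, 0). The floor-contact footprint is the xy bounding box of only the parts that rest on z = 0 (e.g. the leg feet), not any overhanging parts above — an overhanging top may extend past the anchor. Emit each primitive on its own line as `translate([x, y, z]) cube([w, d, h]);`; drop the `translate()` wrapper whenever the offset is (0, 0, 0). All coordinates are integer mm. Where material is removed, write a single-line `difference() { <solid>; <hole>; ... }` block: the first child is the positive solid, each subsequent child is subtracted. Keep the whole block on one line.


difference() { translate([203, 314, 0]) cube([2820, 225, 2590]); translate([1340, 314, 0]) cube([775, 225, 1987]); }
translate([203, 5909, 0]) cube([2820, 225, 2590]);
translate([203, 539, 0]) cube([225, 5370, 2590]);
translate([2798, 539, 0]) cube([225, 5370, 2590]);


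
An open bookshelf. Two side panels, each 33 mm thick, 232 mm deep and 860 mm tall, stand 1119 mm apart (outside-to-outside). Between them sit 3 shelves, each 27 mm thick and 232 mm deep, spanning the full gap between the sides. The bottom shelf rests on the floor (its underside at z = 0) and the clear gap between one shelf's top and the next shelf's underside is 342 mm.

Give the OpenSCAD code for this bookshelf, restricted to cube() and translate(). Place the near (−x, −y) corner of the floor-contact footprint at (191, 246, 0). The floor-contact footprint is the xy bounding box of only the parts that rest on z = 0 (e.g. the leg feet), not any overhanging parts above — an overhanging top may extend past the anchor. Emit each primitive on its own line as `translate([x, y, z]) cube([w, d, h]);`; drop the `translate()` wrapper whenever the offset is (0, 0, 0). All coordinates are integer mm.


translate([191, 246, 0]) cube([33, 232, 860]);
translate([1277, 246, 0]) cube([33, 232, 860]);
translate([224, 246, 0]) cube([1053, 232, 27]);
translate([224, 246, 369]) cube([1053, 232, 27]);
translate([224, 246, 738]) cube([1053, 232, 27]);


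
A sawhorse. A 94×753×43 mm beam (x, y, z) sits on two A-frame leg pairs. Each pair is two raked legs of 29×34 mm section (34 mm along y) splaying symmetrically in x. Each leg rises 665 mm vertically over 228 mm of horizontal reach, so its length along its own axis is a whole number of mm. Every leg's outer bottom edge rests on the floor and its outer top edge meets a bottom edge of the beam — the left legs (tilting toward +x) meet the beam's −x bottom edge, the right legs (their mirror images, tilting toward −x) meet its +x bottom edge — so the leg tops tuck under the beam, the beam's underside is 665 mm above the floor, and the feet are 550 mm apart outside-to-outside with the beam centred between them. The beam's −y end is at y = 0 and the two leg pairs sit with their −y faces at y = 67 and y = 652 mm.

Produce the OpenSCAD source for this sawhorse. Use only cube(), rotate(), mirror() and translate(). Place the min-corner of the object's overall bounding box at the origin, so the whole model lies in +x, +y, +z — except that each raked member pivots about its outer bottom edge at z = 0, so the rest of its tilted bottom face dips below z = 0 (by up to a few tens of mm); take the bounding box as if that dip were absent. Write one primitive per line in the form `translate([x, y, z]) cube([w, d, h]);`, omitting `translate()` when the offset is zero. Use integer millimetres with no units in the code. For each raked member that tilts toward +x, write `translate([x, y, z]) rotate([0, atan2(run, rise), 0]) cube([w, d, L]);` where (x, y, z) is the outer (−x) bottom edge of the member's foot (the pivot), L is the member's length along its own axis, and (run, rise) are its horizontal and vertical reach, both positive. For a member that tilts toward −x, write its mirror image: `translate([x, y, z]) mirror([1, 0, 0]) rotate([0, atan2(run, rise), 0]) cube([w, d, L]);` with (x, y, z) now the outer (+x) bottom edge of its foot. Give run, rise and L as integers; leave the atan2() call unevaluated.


translate([228, 0, 665]) cube([94, 753, 43]);
translate([0, 67, 0]) rotate([0, atan2(228, 665), 0]) cube([29, 34, 703]);
translate([550, 67, 0]) mirror([1, 0, 0]) rotate([0, atan2(228, 665), 0]) cube([29, 34, 703]);
translate([0, 652, 0]) rotate([0, atan2(228, 665), 0]) cube([29, 34, 703]);
translate([550, 652, 0]) mirror([1, 0, 0]) rotate([0, atan2(228, 665), 0]) cube([29, 34, 703]);


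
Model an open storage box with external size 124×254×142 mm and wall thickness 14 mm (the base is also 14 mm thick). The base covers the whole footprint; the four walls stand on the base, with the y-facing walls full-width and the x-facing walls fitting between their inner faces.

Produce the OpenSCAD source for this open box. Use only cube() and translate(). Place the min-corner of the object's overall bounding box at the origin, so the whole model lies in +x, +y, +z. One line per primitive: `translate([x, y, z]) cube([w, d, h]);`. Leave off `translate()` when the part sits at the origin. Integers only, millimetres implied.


cube([124, 254, 14]);
translate([0, 0, 14]) cube([124, 14, 128]);
translate([0, 240, 14]) cube([124, 14, 128]);
translate([0, 14, 14]) cube([14, 226, 128]);
translate([110, 14, 14]) cube([14, 226, 128]);


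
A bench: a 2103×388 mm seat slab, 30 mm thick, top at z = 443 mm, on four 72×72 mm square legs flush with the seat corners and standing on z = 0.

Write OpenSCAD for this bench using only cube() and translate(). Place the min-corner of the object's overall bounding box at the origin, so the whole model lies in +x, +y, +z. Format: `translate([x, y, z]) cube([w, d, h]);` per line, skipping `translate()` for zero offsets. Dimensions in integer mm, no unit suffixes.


translate([0, 0, 413]) cube([2103, 388, 30]);
cube([72, 72, 413]);
translate([0, 316, 0]) cube([72, 72, 413]);
translate([2031, 0, 0]) cube([72, 72, 413]);
translate([2031, 316, 0]) cube([72, 72, 413]);


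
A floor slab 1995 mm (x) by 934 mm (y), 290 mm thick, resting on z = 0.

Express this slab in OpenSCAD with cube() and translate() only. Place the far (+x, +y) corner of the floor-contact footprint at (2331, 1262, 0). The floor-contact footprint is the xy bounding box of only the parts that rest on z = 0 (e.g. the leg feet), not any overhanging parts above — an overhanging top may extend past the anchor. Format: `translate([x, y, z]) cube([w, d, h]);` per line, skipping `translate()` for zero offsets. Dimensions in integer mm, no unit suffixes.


translate([336, 328, 0]) cube([1995, 934, 290]);


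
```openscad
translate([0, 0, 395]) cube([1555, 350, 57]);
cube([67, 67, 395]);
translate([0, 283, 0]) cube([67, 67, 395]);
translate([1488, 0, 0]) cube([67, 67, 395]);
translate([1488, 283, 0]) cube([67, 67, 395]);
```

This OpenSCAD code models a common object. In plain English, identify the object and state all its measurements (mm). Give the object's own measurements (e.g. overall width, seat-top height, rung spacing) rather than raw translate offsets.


A bench: a 1555×350 mm seat slab, 57 mm thick, top at z = 452 mm, on four 67×67 mm square legs flush with the seat corners and standing on z = 0.


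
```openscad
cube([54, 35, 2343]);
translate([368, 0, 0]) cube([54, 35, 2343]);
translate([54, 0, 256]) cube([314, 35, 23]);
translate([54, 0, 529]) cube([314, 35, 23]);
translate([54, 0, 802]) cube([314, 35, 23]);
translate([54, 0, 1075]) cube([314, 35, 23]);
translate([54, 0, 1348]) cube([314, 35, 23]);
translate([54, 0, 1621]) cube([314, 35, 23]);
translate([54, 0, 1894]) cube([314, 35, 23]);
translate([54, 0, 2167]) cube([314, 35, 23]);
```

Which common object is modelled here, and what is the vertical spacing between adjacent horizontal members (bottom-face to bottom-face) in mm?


A ladder. The rung spacing is 273 mm.

Two tall 54×35 posts with 8 short bars between them — a ladder. Adjacent rungs sit at z = 256 and z = 529, so the spacing is 529 − 256 = 273 mm.


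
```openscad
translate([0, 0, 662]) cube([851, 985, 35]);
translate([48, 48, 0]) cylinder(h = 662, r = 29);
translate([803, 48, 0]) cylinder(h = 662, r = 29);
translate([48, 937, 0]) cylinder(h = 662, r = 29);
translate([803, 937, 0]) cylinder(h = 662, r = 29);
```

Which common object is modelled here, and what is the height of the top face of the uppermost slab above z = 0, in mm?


A table. The table height is 697 mm.

A 851×985×35 slab sits at z = 662 on four Ø58 mm round legs — a table. The top surface is at 662 + 35 = 697 mm.


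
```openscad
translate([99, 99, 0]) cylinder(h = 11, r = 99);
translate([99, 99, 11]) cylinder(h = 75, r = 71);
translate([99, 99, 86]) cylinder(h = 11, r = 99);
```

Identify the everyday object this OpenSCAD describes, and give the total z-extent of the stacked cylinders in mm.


A spool. The overall height is 97 mm.

Three coaxial cylinders, large–small–large — a spool. Two 11 mm flanges and a 75 mm core give 11 + 75 + 11 = 97 mm.


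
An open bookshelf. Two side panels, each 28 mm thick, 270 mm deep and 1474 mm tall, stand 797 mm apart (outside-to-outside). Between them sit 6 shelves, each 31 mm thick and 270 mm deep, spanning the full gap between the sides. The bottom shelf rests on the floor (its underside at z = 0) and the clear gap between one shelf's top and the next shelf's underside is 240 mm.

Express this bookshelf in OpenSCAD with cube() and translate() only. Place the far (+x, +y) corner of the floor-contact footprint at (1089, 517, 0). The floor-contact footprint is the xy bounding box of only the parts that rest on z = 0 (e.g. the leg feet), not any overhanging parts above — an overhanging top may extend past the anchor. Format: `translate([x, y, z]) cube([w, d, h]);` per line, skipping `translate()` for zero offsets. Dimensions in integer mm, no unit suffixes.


translate([292, 247, 0]) cube([28, 270, 1474]);
translate([1061, 247, 0]) cube([28, 270, 1474]);
translate([320, 247, 0]) cube([741, 270, 31]);
translate([320, 247, 271]) cube([741, 270, 31]);
translate([320, 247, 542]) cube([741, 270, 31]);
translate([320, 247, 813]) cube([741, 270, 31]);
translate([320, 247, 1084]) cube([741, 270, 31]);
translate([320, 247, 1355]) cube([741, 270, 31]);
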